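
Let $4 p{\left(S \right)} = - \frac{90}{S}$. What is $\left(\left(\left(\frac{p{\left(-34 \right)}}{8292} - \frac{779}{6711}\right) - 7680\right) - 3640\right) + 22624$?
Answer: $\frac{14258107423145}{1261345872} \approx 11304.0$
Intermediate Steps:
$p{\left(S \right)} = - \frac{45}{2 S}$ ($p{\left(S \right)} = \frac{\left(-90\right) \frac{1}{S}}{4} = - \frac{45}{2 S}$)
$\left(\left(\left(\frac{p{\left(-34 \right)}}{8292} - \frac{779}{6711}\right) - 7680\right) - 3640\right) + 22624 = \left(\left(\left(\frac{\left(- \frac{45}{2}\right) \frac{1}{-34}}{8292} - \frac{779}{6711}\right) - 7680\right) - 3640\right) + 22624 = \left(\left(\left(\left(- \frac{45}{2}\right) \left(- \frac{1}{34}\right) \frac{1}{8292} - \frac{779}{6711}\right) - 7680\right) - 3640\right) + 22624 = \left(\left(\left(\frac{45}{68} \cdot \frac{1}{8292} - \frac{779}{6711}\right) - 7680\right) - 3640\right) + 22624 = \left(\left(\left(\frac{15}{187952} - \frac{779}{6711}\right) - 7680\right) - 3640\right) + 22624 = \left(\left(- \frac{146313943}{1261345872} - 7680\right) - 3640\right) + 22624 = \left(- \frac{9687282610903}{1261345872} - 3640\right) + 22624 = - \frac{14278581584983}{1261345872} + 22624 = \frac{14258107423145}{1261345872}$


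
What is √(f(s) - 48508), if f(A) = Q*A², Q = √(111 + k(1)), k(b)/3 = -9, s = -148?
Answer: 2*√(-12127 + 10952*√21) ≈ 390.19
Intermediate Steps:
k(b) = -27 (k(b) = 3*(-9) = -27)
Q = 2*√21 (Q = √(111 - 27) = √84 = 2*√21 ≈ 9.1651)
f(A) = 2*√21*A² (f(A) = (2*√21)*A² = 2*√21*A²)
√(f(s) - 48508) = √(2*√21*(-148)² - 48508) = √(2*√21*21904 - 48508) = √(43808*√21 - 48508) = √(-48508 + 43808*√21)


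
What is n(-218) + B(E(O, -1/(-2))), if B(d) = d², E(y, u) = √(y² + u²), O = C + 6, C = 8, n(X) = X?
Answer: -87/4 ≈ -21.750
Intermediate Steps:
O = 14 (O = 8 + 6 = 14)
E(y, u) = √(u² + y²)
n(-218) + B(E(O, -1/(-2))) = -218 + (√((-1/(-2))² + 14²))² = -218 + (√((-1*(-½))² + 196))² = -218 + (√((½)² + 196))² = -218 + (√(¼ + 196))² = -218 + (√(785/4))² = -218 + (√785/2)² = -218 + 785/4 = -87/4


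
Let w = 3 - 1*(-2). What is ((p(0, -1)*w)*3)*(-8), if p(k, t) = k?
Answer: 0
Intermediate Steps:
w = 5 (w = 3 + 2 = 5)
((p(0, -1)*w)*3)*(-8) = ((0*5)*3)*(-8) = (0*3)*(-8) = 0*(-8) = 0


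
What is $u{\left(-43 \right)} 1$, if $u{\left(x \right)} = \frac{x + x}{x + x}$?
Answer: $1$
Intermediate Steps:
$u{\left(x \right)} = 1$ ($u{\left(x \right)} = \frac{2 x}{2 x} = 2 x \frac{1}{2 x} = 1$)
$u{\left(-43 \right)} 1 = 1 \cdot 1 = 1$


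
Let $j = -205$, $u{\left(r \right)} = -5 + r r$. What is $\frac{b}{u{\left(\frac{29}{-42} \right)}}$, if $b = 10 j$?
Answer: $\frac{3616200}{7979} \approx 453.21$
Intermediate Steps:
$u{\left(r \right)} = -5 + r^{2}$
$b = -2050$ ($b = 10 \left(-205\right) = -2050$)
$\frac{b}{u{\left(\frac{29}{-42} \right)}} = - \frac{2050}{-5 + \left(\frac{29}{-42}\right)^{2}} = - \frac{2050}{-5 + \left(29 \left(- \frac{1}{42}\right)\right)^{2}} = - \frac{2050}{-5 + \left(- \frac{29}{42}\right)^{2}} = - \frac{2050}{-5 + \frac{841}{1764}} = - \frac{2050}{- \frac{7979}{1764}} = \left(-2050\right) \left(- \frac{1764}{7979}\right) = \frac{3616200}{7979}$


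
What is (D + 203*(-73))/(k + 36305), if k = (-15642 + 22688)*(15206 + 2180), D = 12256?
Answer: -2563/122538061 ≈ -2.0916e-5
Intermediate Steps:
k = 122501756 (k = 7046*17386 = 122501756)
(D + 203*(-73))/(k + 36305) = (12256 + 203*(-73))/(122501756 + 36305) = (12256 - 14819)/122538061 = -2563*1/122538061 = -2563/122538061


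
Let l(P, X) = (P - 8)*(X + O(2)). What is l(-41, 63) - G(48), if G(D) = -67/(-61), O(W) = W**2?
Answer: -200330/61 ≈ -3284.1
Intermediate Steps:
l(P, X) = (-8 + P)*(4 + X) (l(P, X) = (P - 8)*(X + 2**2) = (-8 + P)*(X + 4) = (-8 + P)*(4 + X))
G(D) = 67/61 (G(D) = -67*(-1/61) = 67/61)
l(-41, 63) - G(48) = (-32 - 8*63 + 4*(-41) - 41*63) - 1*67/61 = (-32 - 504 - 164 - 2583) - 67/61 = -3283 - 67/61 = -200330/61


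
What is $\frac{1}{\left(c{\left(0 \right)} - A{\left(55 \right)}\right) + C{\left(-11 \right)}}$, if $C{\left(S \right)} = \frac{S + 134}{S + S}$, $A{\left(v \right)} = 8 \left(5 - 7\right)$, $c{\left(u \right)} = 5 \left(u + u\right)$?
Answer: $\frac{22}{229} \approx 0.09607$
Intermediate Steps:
$c{\left(u \right)} = 10 u$ ($c{\left(u \right)} = 5 \cdot 2 u = 10 u$)
$A{\left(v \right)} = -16$ ($A{\left(v \right)} = 8 \left(-2\right) = -16$)
$C{\left(S \right)} = \frac{134 + S}{2 S}$
$\frac{1}{\left(c{\left(0 \right)} - A{\left(55 \right)}\right) + C{\left(-11 \right)}} = \frac{1}{\left(10 \cdot 0 - -16\right) + \frac{134 - 11}{2 \left(-11\right)}} = \frac{1}{\left(0 + 16\right) + \frac{1}{2} \left(- \frac{1}{11}\right) 123} = \frac{1}{16 - \frac{123}{22}} = \frac{1}{\frac{229}{22}} = \frac{22}{229}$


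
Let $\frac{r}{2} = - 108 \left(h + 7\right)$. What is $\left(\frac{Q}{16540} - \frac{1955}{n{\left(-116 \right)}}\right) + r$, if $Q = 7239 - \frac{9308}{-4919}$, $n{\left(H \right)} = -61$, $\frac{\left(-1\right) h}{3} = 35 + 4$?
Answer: $\frac{118081538436789}{4962975860} \approx 23793.0$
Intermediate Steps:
$h = -117$ ($h = - 3 \left(35 + 4\right) = \left(-3\right) 39 = -117$)
$r = 23760$ ($r = 2 \left(- 108 \left(-117 + 7\right)\right) = 2 \left(\left(-108\right) \left(-110\right)\right) = 2 \cdot 11880 = 23760$)
$Q = \frac{35617949}{4919}$ ($Q = 7239 - - \frac{9308}{4919} = 7239 + \frac{9308}{4919} = \frac{35617949}{4919} \approx 7240.9$)
$\left(\frac{Q}{16540} - \frac{1955}{n{\left(-116 \right)}}\right) + r = \left(\frac{35617949}{4919 \cdot 16540} - \frac{1955}{-61}\right) + 23760 = \left(\frac{35617949}{4919} \cdot \frac{1}{16540} - - \frac{1955}{61}\right) + 23760 = \left(\frac{35617949}{81360260} + \frac{1955}{61}\right) + 23760 = \frac{161232003189}{4962975860} + 23760 = \frac{118081538436789}{4962975860}$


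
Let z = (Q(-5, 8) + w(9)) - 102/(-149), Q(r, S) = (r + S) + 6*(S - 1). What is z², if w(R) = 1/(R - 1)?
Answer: 2981706025/1420864 ≈ 2098.5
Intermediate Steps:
w(R) = 1/(-1 + R)
Q(r, S) = -6 + r + 7*S (Q(r, S) = (S + r) + 6*(-1 + S) = (S + r) + (-6 + 6*S) = -6 + r + 7*S)
z = 54605/1192 (z = ((-6 - 5 + 7*8) + 1/(-1 + 9)) - 102/(-149) = ((-6 - 5 + 56) + 1/8) - 102*(-1/149) = (45 + ⅛) + 102/149 = 361/8 + 102/149 = 54605/1192 ≈ 45.810)
z² = (54605/1192)² = 2981706025/1420864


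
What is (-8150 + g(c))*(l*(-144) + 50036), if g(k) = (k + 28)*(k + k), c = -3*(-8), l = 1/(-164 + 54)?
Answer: -1414554728/5 ≈ -2.8291e+8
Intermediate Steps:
l = -1/110 (l = 1/(-110) = -1/110 ≈ -0.0090909)
c = 24
g(k) = 2*k*(28 + k) (g(k) = (28 + k)*(2*k) = 2*k*(28 + k))
(-8150 + g(c))*(l*(-144) + 50036) = (-8150 + 2*24*(28 + 24))*(-1/110*(-144) + 50036) = (-8150 + 2*24*52)*(72/55 + 50036) = (-8150 + 2496)*(2752052/55) = -5654*2752052/55 = -1414554728/5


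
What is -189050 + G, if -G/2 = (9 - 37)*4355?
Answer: 54830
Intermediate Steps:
G = 243880 (G = -2*(9 - 37)*4355 = -(-56)*4355 = -2*(-121940) = 243880)
-189050 + G = -189050 + 243880 = 54830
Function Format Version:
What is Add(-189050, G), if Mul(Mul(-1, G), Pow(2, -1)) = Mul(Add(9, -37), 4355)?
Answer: 54830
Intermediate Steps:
G = 243880 (G = Mul(-2, Mul(Add(9, -37), 4355)) = Mul(-2, Mul(-28, 4355)) = Mul(-2, -121940) = 243880)
Add(-189050, G) = Add(-189050, 243880) = 54830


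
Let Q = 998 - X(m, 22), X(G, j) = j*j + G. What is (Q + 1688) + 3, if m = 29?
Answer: 2176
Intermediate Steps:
X(G, j) = G + j² (X(G, j) = j² + G = G + j²)
Q = 485 (Q = 998 - (29 + 22²) = 998 - (29 + 484) = 998 - 1*513 = 998 - 513 = 485)
(Q + 1688) + 3 = (485 + 1688) + 3 = 2173 + 3 = 2176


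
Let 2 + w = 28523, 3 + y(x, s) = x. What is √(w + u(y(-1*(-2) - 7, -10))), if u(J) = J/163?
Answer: √757773145/163 ≈ 168.88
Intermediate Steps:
y(x, s) = -3 + x
w = 28521 (w = -2 + 28523 = 28521)
u(J) = J/163 (u(J) = J*(1/163) = J/163)
√(w + u(y(-1*(-2) - 7, -10))) = √(28521 + (-3 + (-1*(-2) - 7))/163) = √(28521 + (-3 + (2 - 7))/163) = √(28521 + (-3 - 5)/163) = √(28521 + (1/163)*(-8)) = √(28521 - 8/163) = √(4648915/163) = √757773145/163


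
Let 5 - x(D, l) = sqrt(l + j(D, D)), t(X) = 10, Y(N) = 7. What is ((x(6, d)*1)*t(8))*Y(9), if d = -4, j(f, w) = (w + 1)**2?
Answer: 350 - 210*sqrt(5) ≈ -119.57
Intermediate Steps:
j(f, w) = (1 + w)**2
x(D, l) = 5 - sqrt(l + (1 + D)**2)
((x(6, d)*1)*t(8))*Y(9) = (((5 - sqrt(-4 + (1 + 6)**2))*1)*10)*7 = (((5 - sqrt(-4 + 7**2))*1)*10)*7 = (((5 - sqrt(-4 + 49))*1)*10)*7 = (((5 - sqrt(45))*1)*10)*7 = (((5 - 3*sqrt(5))*1)*10)*7 = ((5 - 3*sqrt(5))*10)*7 = (50 - 30*sqrt(5))*7 = 350 - 210*sqrt(5)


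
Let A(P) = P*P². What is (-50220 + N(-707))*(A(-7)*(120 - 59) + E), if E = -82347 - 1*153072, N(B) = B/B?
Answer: 12873238898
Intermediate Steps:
N(B) = 1
E = -235419 (E = -82347 - 153072 = -235419)
A(P) = P³
(-50220 + N(-707))*(A(-7)*(120 - 59) + E) = (-50220 + 1)*((-7)³*(120 - 59) - 235419) = -50219*(-343*61 - 235419) = -50219*(-20923 - 235419) = -50219*(-256342) = 12873238898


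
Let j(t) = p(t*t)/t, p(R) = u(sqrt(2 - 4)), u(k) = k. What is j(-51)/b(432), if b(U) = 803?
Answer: -I*sqrt(2)/40953 ≈ -3.4533e-5*I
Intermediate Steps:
p(R) = I*sqrt(2) (p(R) = sqrt(2 - 4) = sqrt(-2) = I*sqrt(2))
j(t) = I*sqrt(2)/t (j(t) = (I*sqrt(2))/t = I*sqrt(2)/t)
j(-51)/b(432) = (I*sqrt(2)/(-51))/803 = (I*sqrt(2)*(-1/51))*(1/803) = -I*sqrt(2)/51*(1/803) = -I*sqrt(2)/40953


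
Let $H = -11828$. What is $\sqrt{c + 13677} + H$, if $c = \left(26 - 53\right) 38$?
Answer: $-11828 + \sqrt{12651} \approx -11716.0$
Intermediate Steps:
$c = -1026$ ($c = \left(-27\right) 38 = -1026$)
$\sqrt{c + 13677} + H = \sqrt{-1026 + 13677} - 11828 = \sqrt{12651} - 11828 = -11828 + \sqrt{12651}$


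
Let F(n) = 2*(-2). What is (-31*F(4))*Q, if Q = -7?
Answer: -868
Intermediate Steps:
F(n) = -4
(-31*F(4))*Q = -31*(-4)*(-7) = 124*(-7) = -868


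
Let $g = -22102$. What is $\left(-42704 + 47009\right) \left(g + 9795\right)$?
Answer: $-52981635$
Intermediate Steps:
$\left(-42704 + 47009\right) \left(g + 9795\right) = \left(-42704 + 47009\right) \left(-22102 + 9795\right) = 4305 \left(-12307\right) = -52981635$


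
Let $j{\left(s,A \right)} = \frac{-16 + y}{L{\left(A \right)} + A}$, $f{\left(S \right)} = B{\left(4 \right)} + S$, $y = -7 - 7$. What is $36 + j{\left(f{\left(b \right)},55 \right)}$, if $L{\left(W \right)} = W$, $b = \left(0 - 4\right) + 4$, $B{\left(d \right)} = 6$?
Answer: $\frac{393}{11} \approx 35.727$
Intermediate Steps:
$b = 0$ ($b = -4 + 4 = 0$)
$y = -14$
$f{\left(S \right)} = 6 + S$
$j{\left(s,A \right)} = - \frac{15}{A}$ ($j{\left(s,A \right)} = \frac{-16 - 14}{A + A} = - \frac{30}{2 A} = - 30 \frac{1}{2 A} = - \frac{15}{A}$)
$36 + j{\left(f{\left(b \right)},55 \right)} = 36 - \frac{15}{55} = 36 - \frac{3}{11} = \frac{393}{11}$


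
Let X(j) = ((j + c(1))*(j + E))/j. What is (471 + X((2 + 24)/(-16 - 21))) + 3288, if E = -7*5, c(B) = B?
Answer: 3630689/962 ≈ 3774.1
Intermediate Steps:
E = -35
X(j) = (1 + j)*(-35 + j)/j (X(j) = ((j + 1)*(j - 35))/j = ((1 + j)*(-35 + j))/j = (1 + j)*(-35 + j)/j)
(471 + X((2 + 24)/(-16 - 21))) + 3288 = (471 + (-34 + (2 + 24)/(-16 - 21) - 35*(-16 - 21)/(2 + 24))) + 3288 = (471 + (-34 + 26/(-37) - 35/(26/(-37)))) + 3288 = (471 + (-34 + 26*(-1/37) - 35/(26*(-1/37)))) + 3288 = (471 + (-34 - 26/37 - 35/(-26/37))) + 3288 = (471 + (-34 - 26/37 - 35*(-37/26))) + 3288 = (471 + (-34 - 26/37 + 1295/26)) + 3288 = (471 + 14531/962) + 3288 = 467633/962 + 3288 = 3630689/962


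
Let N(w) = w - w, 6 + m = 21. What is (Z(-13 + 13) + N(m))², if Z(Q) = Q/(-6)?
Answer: 0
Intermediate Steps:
m = 15 (m = -6 + 21 = 15)
Z(Q) = -Q/6 (Z(Q) = Q*(-⅙) = -Q/6)
N(w) = 0
(Z(-13 + 13) + N(m))² = (-(-13 + 13)/6 + 0)² = (-⅙*0 + 0)² = (0 + 0)² = 0² = 0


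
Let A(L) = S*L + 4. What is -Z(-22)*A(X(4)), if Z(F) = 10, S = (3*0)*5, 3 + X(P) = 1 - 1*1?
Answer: -40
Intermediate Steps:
X(P) = -3 (X(P) = -3 + (1 - 1*1) = -3 + (1 - 1) = -3 + 0 = -3)
S = 0 (S = 0*5 = 0)
A(L) = 4 (A(L) = 0*L + 4 = 0 + 4 = 4)
-Z(-22)*A(X(4)) = -10*4 = -1*40 = -40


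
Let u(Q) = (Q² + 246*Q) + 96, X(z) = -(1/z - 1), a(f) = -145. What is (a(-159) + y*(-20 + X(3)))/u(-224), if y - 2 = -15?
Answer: -319/14496 ≈ -0.022006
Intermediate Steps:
y = -13 (y = 2 - 15 = -13)
X(z) = 1 - 1/z (X(z) = -(-1 + 1/z) = 1 - 1/z)
u(Q) = 96 + Q² + 246*Q
(a(-159) + y*(-20 + X(3)))/u(-224) = (-145 - 13*(-20 + (-1 + 3)/3))/(96 + (-224)² + 246*(-224)) = (-145 - 13*(-20 + (⅓)*2))/(96 + 50176 - 55104) = (-145 - 13*(-20 + ⅔))/(-4832) = (-145 - 13*(-58/3))*(-1/4832) = (-145 + 754/3)*(-1/4832) = (319/3)*(-1/4832) = -319/14496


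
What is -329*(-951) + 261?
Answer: 313140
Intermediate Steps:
-329*(-951) + 261 = 312879 + 261 = 313140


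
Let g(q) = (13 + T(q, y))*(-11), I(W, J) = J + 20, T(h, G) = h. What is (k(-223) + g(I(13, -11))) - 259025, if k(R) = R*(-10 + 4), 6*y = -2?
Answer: -257929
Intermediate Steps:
y = -⅓ (y = (⅙)*(-2) = -⅓ ≈ -0.33333)
I(W, J) = 20 + J
g(q) = -143 - 11*q (g(q) = (13 + q)*(-11) = -143 - 11*q)
k(R) = -6*R (k(R) = R*(-6) = -6*R)
(k(-223) + g(I(13, -11))) - 259025 = (-6*(-223) + (-143 - 11*(20 - 11))) - 259025 = (1338 + (-143 - 11*9)) - 259025 = (1338 + (-143 - 99)) - 259025 = (1338 - 242) - 259025 = 1096 - 259025 = -257929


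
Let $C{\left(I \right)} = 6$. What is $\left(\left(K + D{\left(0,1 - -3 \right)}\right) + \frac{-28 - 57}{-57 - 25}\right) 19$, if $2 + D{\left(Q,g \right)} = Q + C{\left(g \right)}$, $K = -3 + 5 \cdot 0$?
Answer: $\frac{3173}{82} \approx 38.695$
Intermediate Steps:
$K = -3$ ($K = -3 + 0 = -3$)
$D{\left(Q,g \right)} = 4 + Q$ ($D{\left(Q,g \right)} = -2 + \left(Q + 6\right) = -2 + \left(6 + Q\right) = 4 + Q$)
$\left(\left(K + D{\left(0,1 - -3 \right)}\right) + \frac{-28 - 57}{-57 - 25}\right) 19 = \left(\left(-3 + \left(4 + 0\right)\right) + \frac{-28 - 57}{-57 - 25}\right) 19 = \left(\left(-3 + 4\right) - \frac{85}{-82}\right) 19 = \left(1 - - \frac{85}{82}\right) 19 = \left(1 + \frac{85}{82}\right) 19 = \frac{167}{82} \cdot 19 = \frac{3173}{82}$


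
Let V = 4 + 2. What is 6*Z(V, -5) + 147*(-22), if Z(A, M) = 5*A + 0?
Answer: -3054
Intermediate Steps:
V = 6
Z(A, M) = 5*A
6*Z(V, -5) + 147*(-22) = 6*(5*6) + 147*(-22) = 6*30 - 3234 = 180 - 3234 = -3054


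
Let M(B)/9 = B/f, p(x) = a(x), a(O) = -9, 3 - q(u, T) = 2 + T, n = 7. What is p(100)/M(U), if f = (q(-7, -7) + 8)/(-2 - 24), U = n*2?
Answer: 4/91 ≈ 0.043956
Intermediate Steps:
q(u, T) = 1 - T (q(u, T) = 3 - (2 + T) = 3 + (-2 - T) = 1 - T)
U = 14 (U = 7*2 = 14)
f = -8/13 (f = ((1 - 1*(-7)) + 8)/(-2 - 24) = ((1 + 7) + 8)/(-26) = (8 + 8)*(-1/26) = 16*(-1/26) = -8/13 ≈ -0.61539)
p(x) = -9
M(B) = -117*B/8 (M(B) = 9*(B/(-8/13)) = 9*(B*(-13/8)) = 9*(-13*B/8) = -117*B/8)
p(100)/M(U) = -9/((-117/8*14)) = -9/(-819/4) = -9*(-4/819) = 4/91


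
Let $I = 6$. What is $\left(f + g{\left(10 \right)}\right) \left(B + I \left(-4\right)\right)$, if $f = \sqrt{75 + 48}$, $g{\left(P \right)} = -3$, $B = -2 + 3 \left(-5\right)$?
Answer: $123 - 41 \sqrt{123} \approx -331.71$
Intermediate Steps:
$B = -17$ ($B = -2 - 15 = -17$)
$f = \sqrt{123} \approx 11.091$
$\left(f + g{\left(10 \right)}\right) \left(B + I \left(-4\right)\right) = \left(\sqrt{123} - 3\right) \left(-17 + 6 \left(-4\right)\right) = \left(-3 + \sqrt{123}\right) \left(-17 - 24\right) = \left(-3 + \sqrt{123}\right) \left(-41\right) = 123 - 41 \sqrt{123}$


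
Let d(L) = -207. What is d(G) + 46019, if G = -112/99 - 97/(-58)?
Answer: 45812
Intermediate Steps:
G = 3107/5742 (G = -112*1/99 - 97*(-1/58) = -112/99 + 97/58 = 3107/5742 ≈ 0.54110)
d(G) + 46019 = -207 + 46019 = 45812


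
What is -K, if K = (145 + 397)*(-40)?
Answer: 21680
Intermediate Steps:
K = -21680 (K = 542*(-40) = -21680)
-K = -1*(-21680) = 21680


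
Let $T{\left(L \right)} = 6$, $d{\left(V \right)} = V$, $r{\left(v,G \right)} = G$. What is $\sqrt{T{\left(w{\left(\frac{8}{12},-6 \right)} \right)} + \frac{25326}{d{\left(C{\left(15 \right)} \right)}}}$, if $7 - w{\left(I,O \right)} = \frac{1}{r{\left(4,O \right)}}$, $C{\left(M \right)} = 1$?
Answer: $2 \sqrt{6333} \approx 159.16$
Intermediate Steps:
$w{\left(I,O \right)} = 7 - \frac{1}{O}$
$\sqrt{T{\left(w{\left(\frac{8}{12},-6 \right)} \right)} + \frac{25326}{d{\left(C{\left(15 \right)} \right)}}} = \sqrt{6 + \frac{25326}{1}} = \sqrt{6 + 25326 \cdot 1} = \sqrt{6 + 25326} = \sqrt{25332} = 2 \sqrt{6333}$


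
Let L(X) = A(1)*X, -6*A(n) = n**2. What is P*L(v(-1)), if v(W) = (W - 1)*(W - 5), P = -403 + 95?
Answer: 616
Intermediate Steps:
P = -308
A(n) = -n**2/6
v(W) = (-1 + W)*(-5 + W)
L(X) = -X/6 (L(X) = (-1/6*1**2)*X = (-1/6*1)*X = -X/6)
P*L(v(-1)) = -(-154)*(5 + (-1)**2 - 6*(-1))/3 = -(-154)*(5 + 1 + 6)/3 = -(-154)*12/3 = -308*(-2) = 616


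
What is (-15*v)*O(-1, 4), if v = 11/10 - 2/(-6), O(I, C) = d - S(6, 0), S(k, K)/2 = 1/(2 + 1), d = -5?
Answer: 731/6 ≈ 121.83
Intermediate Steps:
S(k, K) = 2/3 (S(k, K) = 2/(2 + 1) = 2/3)
O(I, C) = -17/3 (O(I, C) = -5 - 1*2/3 = -5 - 2/3 = -17/3)
v = 43/30 (v = 11*(1/10) - 2*(-1/6) = 11/10 + 1/3 = 43/30 ≈ 1.4333)
(-15*v)*O(-1, 4) = -15*43/30*(-17/3) = -43/2*(-17/3) = 731/6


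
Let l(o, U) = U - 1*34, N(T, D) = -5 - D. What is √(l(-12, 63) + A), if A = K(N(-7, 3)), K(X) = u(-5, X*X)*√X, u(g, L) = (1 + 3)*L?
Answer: √(29 + 512*I*√2) ≈ 19.412 + 18.65*I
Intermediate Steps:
u(g, L) = 4*L
l(o, U) = -34 + U (l(o, U) = U - 34 = -34 + U)
K(X) = 4*X^(5/2) (K(X) = (4*(X*X))*√X = (4*X²)*√X = 4*X^(5/2))
A = 512*I*√2 (A = 4*(-5 - 1*3)^(5/2) = 4*(-5 - 3)^(5/2) = 4*(-8)^(5/2) = 4*(128*I*√2) = 512*I*√2 ≈ 724.08*I)
√(l(-12, 63) + A) = √((-34 + 63) + 512*I*√2) = √(29 + 512*I*√2)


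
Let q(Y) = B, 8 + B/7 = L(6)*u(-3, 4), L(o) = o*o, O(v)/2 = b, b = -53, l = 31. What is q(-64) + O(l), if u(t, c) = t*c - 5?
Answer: -4446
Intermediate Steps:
u(t, c) = -5 + c*t (u(t, c) = c*t - 5 = -5 + c*t)
O(v) = -106 (O(v) = 2*(-53) = -106)
L(o) = o²
B = -4340 (B = -56 + 7*(6²*(-5 + 4*(-3))) = -56 + 7*(36*(-5 - 12)) = -56 + 7*(36*(-17)) = -56 + 7*(-612) = -56 - 4284 = -4340)
q(Y) = -4340
q(-64) + O(l) = -4340 - 106 = -4446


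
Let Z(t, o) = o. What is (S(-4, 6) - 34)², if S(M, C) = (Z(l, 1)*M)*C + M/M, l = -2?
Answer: 3249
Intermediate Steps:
S(M, C) = 1 + C*M (S(M, C) = (1*M)*C + M/M = M*C + 1 = C*M + 1 = 1 + C*M)
(S(-4, 6) - 34)² = ((1 + 6*(-4)) - 34)² = ((1 - 24) - 34)² = (-23 - 34)² = (-57)² = 3249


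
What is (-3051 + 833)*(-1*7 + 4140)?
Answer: -9166994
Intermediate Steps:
(-3051 + 833)*(-1*7 + 4140) = -2218*(-7 + 4140) = -2218*4133 = -9166994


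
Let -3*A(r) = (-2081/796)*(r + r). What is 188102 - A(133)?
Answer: 224317015/1194 ≈ 1.8787e+5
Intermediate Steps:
A(r) = 2081*r/1194 (A(r) = -(-2081/796)*(r + r)/3 = -(-2081*1/796)*2*r/3 = -(-2081)*2*r/2388 = -(-2081)*r/1194 = 2081*r/1194)
188102 - A(133) = 188102 - 2081*133/1194 = 188102 - 1*276773/1194 = 188102 - 276773/1194 = 224317015/1194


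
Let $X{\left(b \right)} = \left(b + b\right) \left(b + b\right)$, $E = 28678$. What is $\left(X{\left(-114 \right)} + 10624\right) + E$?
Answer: $91286$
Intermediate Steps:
$X{\left(b \right)} = 4 b^{2}$ ($X{\left(b \right)} = 2 b 2 b = 4 b^{2}$)
$\left(X{\left(-114 \right)} + 10624\right) + E = \left(4 \left(-114\right)^{2} + 10624\right) + 28678 = \left(4 \cdot 12996 + 10624\right) + 28678 = \left(51984 + 10624\right) + 28678 = 62608 + 28678 = 91286$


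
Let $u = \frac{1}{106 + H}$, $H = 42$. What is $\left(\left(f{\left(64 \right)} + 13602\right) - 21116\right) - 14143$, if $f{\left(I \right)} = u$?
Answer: $- \frac{3205235}{148} \approx -21657.0$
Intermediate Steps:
$u = \frac{1}{148}$ ($u = \frac{1}{106 + 42} = \frac{1}{148} \approx 0.0067568$)
$f{\left(I \right)} = \frac{1}{148}$
$\left(\left(f{\left(64 \right)} + 13602\right) - 21116\right) - 14143 = \left(\left(\frac{1}{148} + 13602\right) - 21116\right) - 14143 = \left(\frac{2013097}{148} - 21116\right) - 14143 = - \frac{1112071}{148} - 14143 = - \frac{3205235}{148}$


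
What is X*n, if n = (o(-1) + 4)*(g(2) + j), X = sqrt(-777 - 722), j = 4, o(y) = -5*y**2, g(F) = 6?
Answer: -10*I*sqrt(1499) ≈ -387.17*I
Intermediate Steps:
X = I*sqrt(1499) (X = sqrt(-1499) = I*sqrt(1499) ≈ 38.717*I)
n = -10 (n = (-5*(-1)**2 + 4)*(6 + 4) = (-5*1 + 4)*10 = (-5 + 4)*10 = -1*10 = -10)
X*n = (I*sqrt(1499))*(-10) = -10*I*sqrt(1499)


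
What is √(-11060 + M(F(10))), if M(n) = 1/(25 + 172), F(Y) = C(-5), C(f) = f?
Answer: 9*I*√5299103/197 ≈ 105.17*I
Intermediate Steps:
F(Y) = -5
M(n) = 1/197
√(-11060 + M(F(10))) = √(-11060 + 1/197) = √(-2178819/197) = 9*I*√5299103/197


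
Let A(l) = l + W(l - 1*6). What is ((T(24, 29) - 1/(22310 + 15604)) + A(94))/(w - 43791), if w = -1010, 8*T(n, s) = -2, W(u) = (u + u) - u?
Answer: -13781737/3397170228 ≈ -0.0040568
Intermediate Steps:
W(u) = u (W(u) = 2*u - u = u)
A(l) = -6 + 2*l (A(l) = l + (l - 1*6) = l + (l - 6) = l + (-6 + l) = -6 + 2*l)
T(n, s) = -1/4 (T(n, s) = (1/8)*(-2) = -1/4)
((T(24, 29) - 1/(22310 + 15604)) + A(94))/(w - 43791) = ((-1/4 - 1/(22310 + 15604)) + (-6 + 2*94))/(-1010 - 43791) = ((-1/4 - 1/37914) + (-6 + 188))/(-44801) = ((-1/4 - 1*1/37914) + 182)*(-1/44801) = ((-1/4 - 1/37914) + 182)*(-1/44801) = (-18959/75828 + 182)*(-1/44801) = (13781737/75828)*(-1/44801) = -13781737/3397170228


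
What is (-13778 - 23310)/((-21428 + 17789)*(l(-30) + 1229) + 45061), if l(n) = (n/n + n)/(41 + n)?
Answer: 407968/48594439 ≈ 0.0083954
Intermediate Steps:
l(n) = (1 + n)/(41 + n)
(-13778 - 23310)/((-21428 + 17789)*(l(-30) + 1229) + 45061) = (-13778 - 23310)/((-21428 + 17789)*((1 - 30)/(41 - 30) + 1229) + 45061) = -37088/(-3639*(-29/11 + 1229) + 45061) = -37088/(-3639*13490/11 + 45061) = -37088/(-49090110/11 + 45061) = -37088/(-48594439/11) = -37088*(-11/48594439) = 407968/48594439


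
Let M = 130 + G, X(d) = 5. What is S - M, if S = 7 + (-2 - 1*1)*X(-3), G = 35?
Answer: -173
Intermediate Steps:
M = 165 (M = 130 + 35 = 165)
S = -8 (S = 7 + (-2 - 1*1)*5 = 7 + (-2 - 1)*5 = 7 - 3*5 = 7 - 15 = -8)
S - M = -8 - 1*165 = -8 - 165 = -173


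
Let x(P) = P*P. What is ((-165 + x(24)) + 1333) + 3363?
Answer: 5107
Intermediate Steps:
x(P) = P**2
((-165 + x(24)) + 1333) + 3363 = ((-165 + 24**2) + 1333) + 3363 = ((-165 + 576) + 1333) + 3363 = (411 + 1333) + 3363 = 1744 + 3363 = 5107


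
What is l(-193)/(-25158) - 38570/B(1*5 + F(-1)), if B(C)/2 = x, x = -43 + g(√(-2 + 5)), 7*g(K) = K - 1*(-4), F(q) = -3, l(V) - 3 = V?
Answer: 168114901585/369847758 + 134995*√3/88206 ≈ 457.20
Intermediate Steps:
l(V) = 3 + V
g(K) = 4/7 + K/7 (g(K) = (K - 1*(-4))/7 = (K + 4)/7 = (4 + K)/7 = 4/7 + K/7)
x = -297/7 + √3/7 (x = -43 + (4/7 + √(-2 + 5)/7) = -43 + (4/7 + √3/7) = -297/7 + √3/7 ≈ -42.181)
B(C) = -594/7 + 2*√3/7 (B(C) = 2*(-297/7 + √3/7) = -594/7 + 2*√3/7)
l(-193)/(-25158) - 38570/B(1*5 + F(-1)) = (3 - 193)/(-25158) - 38570/(-594/7 + 2*√3/7) = -190*(-1/25158) - 38570/(-594/7 + 2*√3/7) = 95/12579 - 38570/(-594/7 + 2*√3/7)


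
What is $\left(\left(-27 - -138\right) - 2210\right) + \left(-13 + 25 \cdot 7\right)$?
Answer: $-1937$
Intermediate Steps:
$\left(\left(-27 - -138\right) - 2210\right) + \left(-13 + 25 \cdot 7\right) = \left(\left(-27 + 138\right) - 2210\right) + \left(-13 + 175\right) = \left(111 - 2210\right) + 162 = -2099 + 162 = -1937$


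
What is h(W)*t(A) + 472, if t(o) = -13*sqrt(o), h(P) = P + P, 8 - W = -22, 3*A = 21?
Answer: 472 - 780*sqrt(7) ≈ -1591.7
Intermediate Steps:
A = 7 (A = (1/3)*21 = 7)
W = 30 (W = 8 - 1*(-22) = 8 + 22 = 30)
h(P) = 2*P
h(W)*t(A) + 472 = (2*30)*(-13*sqrt(7)) + 472 = 60*(-13*sqrt(7)) + 472 = -780*sqrt(7) + 472 = 472 - 780*sqrt(7)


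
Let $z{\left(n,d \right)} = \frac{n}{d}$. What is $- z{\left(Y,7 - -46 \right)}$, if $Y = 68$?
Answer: $- \frac{68}{53} \approx -1.283$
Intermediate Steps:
$- z{\left(Y,7 - -46 \right)} = - \frac{68}{7 - -46} = - \frac{68}{7 + 46} = - \frac{68}{53}$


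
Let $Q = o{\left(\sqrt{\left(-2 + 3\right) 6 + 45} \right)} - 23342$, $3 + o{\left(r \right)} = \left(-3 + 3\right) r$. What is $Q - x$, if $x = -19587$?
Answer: $-3758$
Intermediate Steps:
$o{\left(r \right)} = -3$ ($o{\left(r \right)} = -3 + \left(-3 + 3\right) r = -3 + 0 r = -3 + 0 = -3$)
$Q = -23345$ ($Q = -3 - 23342 = -23345$)
$Q - x = -23345 - -19587 = -23345 + 19587 = -3758$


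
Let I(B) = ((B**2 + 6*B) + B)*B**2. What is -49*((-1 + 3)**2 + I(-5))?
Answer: 12054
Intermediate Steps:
I(B) = B**2*(B**2 + 7*B) (I(B) = (B**2 + 7*B)*B**2 = B**2*(B**2 + 7*B))
-49*((-1 + 3)**2 + I(-5)) = -49*((-1 + 3)**2 + (-5)**3*(7 - 5)) = -49*(2**2 - 125*2) = -49*(4 - 250) = -49*(-246) = 12054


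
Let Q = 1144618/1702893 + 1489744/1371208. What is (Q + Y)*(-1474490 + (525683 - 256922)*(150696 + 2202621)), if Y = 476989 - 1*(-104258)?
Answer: 107302148519642265459500615861/291877563093 ≈ 3.6763e+17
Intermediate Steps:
Y = 581247 (Y = 476989 + 104258 = 581247)
Q = 513297998492/291877563093 (Q = 1144618*(1/1702893) + 1489744*(1/1371208) = 1144618/1702893 + 186218/171401 = 513297998492/291877563093 ≈ 1.7586)
(Q + Y)*(-1474490 + (525683 - 256922)*(150696 + 2202621)) = (513297998492/291877563093 + 581247)*(-1474490 + (525683 - 256922)*(150696 + 2202621)) = 169653471213115463*(-1474490 + 268761*2353317)/291877563093 = 169653471213115463*(-1474490 + 632479830237)/291877563093 = (169653471213115463/291877563093)*632478355747 = 107302148519642265459500615861/291877563093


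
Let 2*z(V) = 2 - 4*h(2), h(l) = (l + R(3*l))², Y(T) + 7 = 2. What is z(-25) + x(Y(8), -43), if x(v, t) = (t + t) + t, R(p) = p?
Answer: -256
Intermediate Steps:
Y(T) = -5 (Y(T) = -7 + 2 = -5)
h(l) = 16*l² (h(l) = (l + 3*l)² = (4*l)² = 16*l²)
x(v, t) = 3*t (x(v, t) = 2*t + t = 3*t)
z(V) = -127 (z(V) = (2 - 64*2²)/2 = (2 - 64*4)/2 = (2 - 4*64)/2 = (2 - 256)/2 = (½)*(-254) = -127)
z(-25) + x(Y(8), -43) = -127 + 3*(-43) = -127 - 129 = -256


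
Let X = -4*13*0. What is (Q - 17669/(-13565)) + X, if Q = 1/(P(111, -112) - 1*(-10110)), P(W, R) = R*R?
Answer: 400287091/307301510 ≈ 1.3026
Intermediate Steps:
P(W, R) = R²
Q = 1/22654 (Q = 1/((-112)² - 1*(-10110)) = 1/(12544 + 10110) = 1/22654 ≈ 4.4142e-5)
X = 0 (X = -52*0 = 0)
(Q - 17669/(-13565)) + X = (1/22654 - 17669/(-13565)) + 0 = (1/22654 - 17669*(-1)/13565) + 0 = (1/22654 - 1*(-17669/13565)) + 0 = (1/22654 + 17669/13565) + 0 = 400287091/307301510 + 0 = 400287091/307301510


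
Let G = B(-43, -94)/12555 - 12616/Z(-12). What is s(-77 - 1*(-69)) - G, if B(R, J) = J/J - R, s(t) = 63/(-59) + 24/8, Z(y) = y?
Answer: -777341236/740745 ≈ -1049.4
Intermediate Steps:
s(t) = 114/59 (s(t) = 63*(-1/59) + 24*(⅛) = -63/59 + 3 = 114/59)
B(R, J) = 1 - R
G = 13199534/12555 (G = (1 - 1*(-43))/12555 - 12616/(-12) = (1 + 43)*(1/12555) - 12616*(-1/12) = 44*(1/12555) + 3154/3 = 44/12555 + 3154/3 = 13199534/12555 ≈ 1051.3)
s(-77 - 1*(-69)) - G = 114/59 - 1*13199534/12555 = 114/59 - 13199534/12555 = -777341236/740745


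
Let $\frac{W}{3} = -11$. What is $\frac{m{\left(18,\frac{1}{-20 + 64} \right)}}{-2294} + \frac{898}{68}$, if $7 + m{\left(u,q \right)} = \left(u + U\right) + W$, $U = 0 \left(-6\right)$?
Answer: $\frac{515377}{38998} \approx 13.215$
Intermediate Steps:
$W = -33$ ($W = 3 \left(-11\right) = -33$)
$U = 0$
$m{\left(u,q \right)} = -40 + u$ ($m{\left(u,q \right)} = -7 + \left(\left(u + 0\right) - 33\right) = -7 + \left(u - 33\right) = -7 + \left(-33 + u\right) = -40 + u$)
$\frac{m{\left(18,\frac{1}{-20 + 64} \right)}}{-2294} + \frac{898}{68} = \frac{-40 + 18}{-2294} + \frac{898}{68} = \left(-22\right) \left(- \frac{1}{2294}\right) + 898 \cdot \frac{1}{68} = \frac{11}{1147} + \frac{449}{34} = \frac{515377}{38998}$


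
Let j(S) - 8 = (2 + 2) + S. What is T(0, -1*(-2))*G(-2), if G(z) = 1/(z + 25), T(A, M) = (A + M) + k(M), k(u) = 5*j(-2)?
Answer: 52/23 ≈ 2.2609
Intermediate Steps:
j(S) = 12 + S (j(S) = 8 + ((2 + 2) + S) = 8 + (4 + S) = 12 + S)
k(u) = 50 (k(u) = 5*(12 - 2) = 5*10 = 50)
T(A, M) = 50 + A + M (T(A, M) = (A + M) + 50 = 50 + A + M)
G(z) = 1/(25 + z)
T(0, -1*(-2))*G(-2) = (50 + 0 - 1*(-2))/(25 - 2) = (50 + 0 + 2)/23 = 52*(1/23) = 52/23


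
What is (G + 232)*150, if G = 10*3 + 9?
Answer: 40650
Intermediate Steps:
G = 39 (G = 30 + 9 = 39)
(G + 232)*150 = (39 + 232)*150 = 271*150 = 40650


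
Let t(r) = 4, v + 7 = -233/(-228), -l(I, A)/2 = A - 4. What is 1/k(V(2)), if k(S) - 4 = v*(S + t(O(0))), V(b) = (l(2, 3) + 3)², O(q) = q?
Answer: -228/38615 ≈ -0.0059044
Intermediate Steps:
l(I, A) = 8 - 2*A (l(I, A) = -2*(A - 4) = -2*(-4 + A) = 8 - 2*A)
V(b) = 25 (V(b) = ((8 - 2*3) + 3)² = ((8 - 6) + 3)² = (2 + 3)² = 5² = 25)
v = -1363/228 (v = -7 - 233/(-228) = -7 - 233*(-1/228) = -7 + 233/228 = -1363/228 ≈ -5.9781)
k(S) = -1135/57 - 1363*S/228 (k(S) = 4 - 1363*(S + 4)/228 = 4 - 1363*(4 + S)/228 = 4 + (-1363/57 - 1363*S/228) = -1135/57 - 1363*S/228)
1/k(V(2)) = 1/(-1135/57 - 1363/228*25) = 1/(-1135/57 - 34075/228) = 1/(-38615/228) = -228/38615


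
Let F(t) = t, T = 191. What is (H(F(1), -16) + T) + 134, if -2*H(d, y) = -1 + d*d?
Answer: 325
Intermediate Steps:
H(d, y) = ½ - d²/2 (H(d, y) = -(-1 + d*d)/2 = -(-1 + d²)/2 = ½ - d²/2)
(H(F(1), -16) + T) + 134 = ((½ - ½*1²) + 191) + 134 = ((½ - ½*1) + 191) + 134 = ((½ - ½) + 191) + 134 = (0 + 191) + 134 = 191 + 134 = 325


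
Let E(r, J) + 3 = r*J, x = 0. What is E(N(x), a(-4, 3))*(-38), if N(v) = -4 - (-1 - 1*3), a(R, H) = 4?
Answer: 114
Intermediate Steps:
N(v) = 0 (N(v) = -4 - (-1 - 3) = -4 - 1*(-4) = -4 + 4 = 0)
E(r, J) = -3 + J*r (E(r, J) = -3 + r*J = -3 + J*r)
E(N(x), a(-4, 3))*(-38) = (-3 + 4*0)*(-38) = (-3 + 0)*(-38) = -3*(-38) = 114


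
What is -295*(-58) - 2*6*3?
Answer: 17074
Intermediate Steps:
-295*(-58) - 2*6*3 = 17110 - 12*3 = 17110 - 36 = 17074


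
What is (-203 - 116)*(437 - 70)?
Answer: -117073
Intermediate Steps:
(-203 - 116)*(437 - 70) = -319*367 = -117073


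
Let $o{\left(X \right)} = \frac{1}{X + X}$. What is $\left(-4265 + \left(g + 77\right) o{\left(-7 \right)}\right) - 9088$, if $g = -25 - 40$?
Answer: $- \frac{93477}{7} \approx -13354.0$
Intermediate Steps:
$g = -65$ ($g = -25 - 40 = -65$)
$o{\left(X \right)} = \frac{1}{2 X}$
$\left(-4265 + \left(g + 77\right) o{\left(-7 \right)}\right) - 9088 = \left(-4265 + \left(-65 + 77\right) \frac{1}{2 \left(-7\right)}\right) - 9088 = \left(-4265 + 12 \cdot \frac{1}{2} \left(- \frac{1}{7}\right)\right) - 9088 = \left(-4265 + 12 \left(- \frac{1}{14}\right)\right) - 9088 = \left(-4265 - \frac{6}{7}\right) - 9088 = - \frac{29861}{7} - 9088 = - \frac{93477}{7}$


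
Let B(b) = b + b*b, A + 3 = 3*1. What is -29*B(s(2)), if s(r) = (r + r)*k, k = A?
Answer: 0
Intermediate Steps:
A = 0 (A = -3 + 3*1 = -3 + 3 = 0)
k = 0
s(r) = 0 (s(r) = (r + r)*0 = (2*r)*0 = 0)
B(b) = b + b²
-29*B(s(2)) = -0*(1 + 0) = -0 = -29*0 = 0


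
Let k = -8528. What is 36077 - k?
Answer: 44605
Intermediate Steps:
36077 - k = 36077 - 1*(-8528) = 36077 + 8528 = 44605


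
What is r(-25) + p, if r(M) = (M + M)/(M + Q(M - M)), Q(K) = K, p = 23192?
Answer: 23194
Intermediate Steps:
r(M) = 2 (r(M) = (M + M)/(M + (M - M)) = (2*M)/(M + 0) = (2*M)/M = 2)
r(-25) + p = 2 + 23192 = 23194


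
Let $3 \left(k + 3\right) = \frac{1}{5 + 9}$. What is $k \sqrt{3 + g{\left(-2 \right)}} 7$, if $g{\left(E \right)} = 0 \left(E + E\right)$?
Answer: $- \frac{125 \sqrt{3}}{6} \approx -36.084$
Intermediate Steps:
$k = - \frac{125}{42}$ ($k = -3 + \frac{1}{3 \left(5 + 9\right)} = -3 + \frac{1}{3 \cdot 14} = -3 + \frac{1}{3} \cdot \frac{1}{14} = -3 + \frac{1}{42} = - \frac{125}{42} \approx -2.9762$)
$g{\left(E \right)} = 0$ ($g{\left(E \right)} = 0 \cdot 2 E = 0$)
$k \sqrt{3 + g{\left(-2 \right)}} 7 = - \frac{125 \sqrt{3 + 0}}{42} \cdot 7 = - \frac{125 \sqrt{3}}{42} \cdot 7 = - \frac{125 \sqrt{3}}{6}$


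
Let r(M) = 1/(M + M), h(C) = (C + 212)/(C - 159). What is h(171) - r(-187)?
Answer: 71627/2244 ≈ 31.919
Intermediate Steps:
h(C) = (212 + C)/(-159 + C)
r(M) = 1/(2*M)
h(171) - r(-187) = (212 + 171)/(-159 + 171) - 1/(2*(-187)) = 383/12 - (-1)/(2*187) = (1/12)*383 - 1*(-1/374) = 383/12 + 1/374 = 71627/2244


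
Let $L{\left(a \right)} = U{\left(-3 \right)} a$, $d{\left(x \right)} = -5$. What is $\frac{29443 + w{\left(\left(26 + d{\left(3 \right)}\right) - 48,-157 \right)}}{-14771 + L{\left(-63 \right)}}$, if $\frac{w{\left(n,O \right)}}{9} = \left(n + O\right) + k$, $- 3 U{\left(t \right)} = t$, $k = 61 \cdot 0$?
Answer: $- \frac{27787}{14834} \approx -1.8732$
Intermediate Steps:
$k = 0$
$U{\left(t \right)} = - \frac{t}{3}$
$w{\left(n,O \right)} = 9 O + 9 n$ ($w{\left(n,O \right)} = 9 \left(\left(n + O\right) + 0\right) = 9 \left(\left(O + n\right) + 0\right) = 9 \left(O + n\right) = 9 O + 9 n$)
$L{\left(a \right)} = a$ ($L{\left(a \right)} = \left(- \frac{1}{3}\right) \left(-3\right) a = 1 a = a$)
$\frac{29443 + w{\left(\left(26 + d{\left(3 \right)}\right) - 48,-157 \right)}}{-14771 + L{\left(-63 \right)}} = \frac{29443 + \left(9 \left(-157\right) + 9 \left(\left(26 - 5\right) - 48\right)\right)}{-14771 - 63} = \frac{29443 - \left(1413 - 9 \left(21 - 48\right)\right)}{-14834} = \left(29443 + \left(-1413 + 9 \left(-27\right)\right)\right) \left(- \frac{1}{14834}\right) = \left(29443 - 1656\right) \left(- \frac{1}{14834}\right) = 27787 \left(- \frac{1}{14834}\right) = - \frac{27787}{14834}$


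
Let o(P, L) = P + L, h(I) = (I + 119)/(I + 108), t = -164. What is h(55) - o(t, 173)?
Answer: -1293/163 ≈ -7.9325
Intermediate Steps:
h(I) = (119 + I)/(108 + I)
o(P, L) = L + P
h(55) - o(t, 173) = (119 + 55)/(108 + 55) - (173 - 164) = 174/163 - 1*9 = (1/163)*174 - 9 = 174/163 - 9 = -1293/163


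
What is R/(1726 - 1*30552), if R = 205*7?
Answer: -205/4118 ≈ -0.049781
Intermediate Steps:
R = 1435
R/(1726 - 1*30552) = 1435/(1726 - 1*30552) = 1435/(1726 - 30552) = 1435/(-28826) = 1435*(-1/28826) = -205/4118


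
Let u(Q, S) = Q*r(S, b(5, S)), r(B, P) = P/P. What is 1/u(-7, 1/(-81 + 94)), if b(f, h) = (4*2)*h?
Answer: -⅐ ≈ -0.14286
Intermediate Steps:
b(f, h) = 8*h
r(B, P) = 1
u(Q, S) = Q (u(Q, S) = Q*1 = Q)
1/u(-7, 1/(-81 + 94)) = 1/(-7) = -⅐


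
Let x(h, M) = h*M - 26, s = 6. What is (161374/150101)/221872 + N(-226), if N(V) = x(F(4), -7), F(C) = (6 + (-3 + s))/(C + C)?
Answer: -282036511485/8325802268 ≈ -33.875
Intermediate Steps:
F(C) = 9/(2*C) (F(C) = (6 + (-3 + 6))/(C + C) = (6 + 3)/((2*C)) = 9*(1/(2*C)) = 9/(2*C))
x(h, M) = -26 + M*h (x(h, M) = M*h - 26 = -26 + M*h)
N(V) = -271/8 (N(V) = -26 - 63/(2*4) = -26 - 7*9/8 = -26 - 63/8 = -271/8)
(161374/150101)/221872 + N(-226) = (161374/150101)/221872 - 271/8 = (161374*(1/150101))*(1/221872) - 271/8 = (161374/150101)*(1/221872) - 271/8 = 80687/16651604536 - 271/8 = -282036511485/8325802268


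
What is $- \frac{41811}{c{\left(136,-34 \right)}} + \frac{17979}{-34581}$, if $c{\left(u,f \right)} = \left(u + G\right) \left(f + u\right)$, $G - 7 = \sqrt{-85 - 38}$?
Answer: $\frac{- 203762 \sqrt{123} + 189789765 i}{391918 \left(\sqrt{123} - 143 i\right)} \approx -3.3693 + 0.22099 i$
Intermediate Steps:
$G = 7 + i \sqrt{123}$ ($G = 7 + \sqrt{-85 - 38} = 7 + \sqrt{-123} = 7 + i \sqrt{123} \approx 7.0 + 11.091 i$)
$c{\left(u,f \right)} = \left(f + u\right) \left(7 + u + i \sqrt{123}\right)$ ($c{\left(u,f \right)} = \left(u + \left(7 + i \sqrt{123}\right)\right) \left(f + u\right) = \left(7 + u + i \sqrt{123}\right) \left(f + u\right) = \left(f + u\right) \left(7 + u + i \sqrt{123}\right)$)
$- \frac{41811}{c{\left(136,-34 \right)}} + \frac{17979}{-34581} = - \frac{41811}{136^{2} - 4624 - 34 \left(7 + i \sqrt{123}\right) + 136 \left(7 + i \sqrt{123}\right)} + \frac{17979}{-34581} = - \frac{41811}{18496 - 4624 - \left(238 + 34 i \sqrt{123}\right) + \left(952 + 136 i \sqrt{123}\right)} + 17979 \left(- \frac{1}{34581}\right) = - \frac{41811}{14586 + 102 i \sqrt{123}} - \frac{5993}{11527} = - \frac{5993}{11527} - \frac{41811}{14586 + 102 i \sqrt{123}}$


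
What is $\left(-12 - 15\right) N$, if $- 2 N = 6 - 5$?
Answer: $\frac{27}{2} \approx 13.5$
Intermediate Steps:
$N = - \frac{1}{2}$ ($N = - \frac{6 - 5}{2} = \left(- \frac{1}{2}\right) 1 = - \frac{1}{2} \approx -0.5$)
$\left(-12 - 15\right) N = \left(-12 - 15\right) \left(- \frac{1}{2}\right) = \left(-27\right) \left(- \frac{1}{2}\right) = \frac{27}{2}$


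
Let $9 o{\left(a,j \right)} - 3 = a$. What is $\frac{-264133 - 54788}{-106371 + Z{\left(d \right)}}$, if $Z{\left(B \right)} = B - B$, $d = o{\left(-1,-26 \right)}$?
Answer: $\frac{106307}{35457} \approx 2.9982$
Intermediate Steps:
$o{\left(a,j \right)} = \frac{1}{3} + \frac{a}{9}$
$d = \frac{2}{9}$ ($d = \frac{1}{3} + \frac{1}{9} \left(-1\right) = \frac{1}{3} - \frac{1}{9} = \frac{2}{9} \approx 0.22222$)
$Z{\left(B \right)} = 0$
$\frac{-264133 - 54788}{-106371 + Z{\left(d \right)}} = \frac{-264133 - 54788}{-106371 + 0} = - \frac{318921}{-106371} = \left(-318921\right) \left(- \frac{1}{106371}\right) = \frac{106307}{35457}$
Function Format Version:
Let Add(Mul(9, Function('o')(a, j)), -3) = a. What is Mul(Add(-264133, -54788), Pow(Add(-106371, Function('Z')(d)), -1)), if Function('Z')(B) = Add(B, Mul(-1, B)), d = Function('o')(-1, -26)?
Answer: Rational(106307, 35457) ≈ 2.9982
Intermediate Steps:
Function('o')(a, j) = Add(Rational(1, 3), Mul(Rational(1, 9), a))
d = Rational(2, 9) (d = Add(Rational(1, 3), Mul(Rational(1, 9), -1)) = Add(Rational(1, 3), Rational(-1, 9)) = Rational(2, 9) ≈ 0.22222)
Function('Z')(B) = 0
Mul(Add(-264133, -54788), Pow(Add(-106371, Function('Z')(d)), -1)) = Mul(Add(-264133, -54788), Pow(Add(-106371, 0), -1)) = Mul(-318921, Pow(-106371, -1)) = Mul(-318921, Rational(-1, 106371)) = Rational(106307, 35457)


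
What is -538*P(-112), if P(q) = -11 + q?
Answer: 66174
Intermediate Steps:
-538*P(-112) = -538*(-11 - 112) = -538*(-123) = 66174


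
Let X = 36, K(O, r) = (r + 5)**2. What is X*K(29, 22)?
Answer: 26244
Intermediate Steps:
K(O, r) = (5 + r)**2
X*K(29, 22) = 36*(5 + 22)**2 = 36*27**2 = 36*729 = 26244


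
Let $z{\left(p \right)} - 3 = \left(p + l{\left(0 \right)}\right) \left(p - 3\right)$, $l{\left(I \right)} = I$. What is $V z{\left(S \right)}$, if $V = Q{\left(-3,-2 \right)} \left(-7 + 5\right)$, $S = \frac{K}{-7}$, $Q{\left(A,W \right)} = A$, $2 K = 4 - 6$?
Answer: $\frac{762}{49} \approx 15.551$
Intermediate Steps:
$K = -1$ ($K = \frac{4 - 6}{2} = \frac{1}{2} \left(-2\right) = -1$)
$S = \frac{1}{7}$ ($S = - \frac{1}{-7} = \left(-1\right) \left(- \frac{1}{7}\right) = \frac{1}{7} \approx 0.14286$)
$z{\left(p \right)} = 3 + p \left(-3 + p\right)$ ($z{\left(p \right)} = 3 + \left(p + 0\right) \left(p - 3\right) = 3 + p \left(-3 + p\right)$)
$V = 6$ ($V = - 3 \left(-7 + 5\right) = \left(-3\right) \left(-2\right) = 6$)
$V z{\left(S \right)} = 6 \left(3 + \left(\frac{1}{7}\right)^{2} - \frac{3}{7}\right) = 6 \left(3 + \frac{1}{49} - \frac{3}{7}\right) = 6 \cdot \frac{127}{49} = \frac{762}{49}$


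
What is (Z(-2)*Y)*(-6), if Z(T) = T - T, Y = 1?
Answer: 0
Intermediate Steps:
Z(T) = 0
(Z(-2)*Y)*(-6) = (0*1)*(-6) = 0*(-6) = 0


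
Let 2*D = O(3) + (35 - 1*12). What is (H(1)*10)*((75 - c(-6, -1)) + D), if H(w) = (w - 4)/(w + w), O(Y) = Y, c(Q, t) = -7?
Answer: -1425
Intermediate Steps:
H(w) = (-4 + w)/(2*w) (H(w) = (-4 + w)/((2*w)) = (-4 + w)*(1/(2*w)) = (-4 + w)/(2*w))
D = 13 (D = (3 + (35 - 1*12))/2 = (3 + (35 - 12))/2 = (3 + 23)/2 = (½)*26 = 13)
(H(1)*10)*((75 - c(-6, -1)) + D) = (((½)*(-4 + 1)/1)*10)*((75 - 1*(-7)) + 13) = (((½)*1*(-3))*10)*((75 + 7) + 13) = (-3/2*10)*(82 + 13) = -15*95 = -1425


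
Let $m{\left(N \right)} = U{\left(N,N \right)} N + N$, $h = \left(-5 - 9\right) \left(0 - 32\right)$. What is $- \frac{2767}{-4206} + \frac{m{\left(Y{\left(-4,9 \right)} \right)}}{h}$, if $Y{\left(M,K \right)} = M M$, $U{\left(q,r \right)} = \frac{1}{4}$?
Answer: $\frac{165467}{235536} \approx 0.70251$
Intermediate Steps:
$U{\left(q,r \right)} = \frac{1}{4}$
$h = 448$ ($h = \left(-14\right) \left(-32\right) = 448$)
$Y{\left(M,K \right)} = M^{2}$
$m{\left(N \right)} = \frac{5 N}{4}$ ($m{\left(N \right)} = \frac{N}{4} + N = \frac{5 N}{4}$)
$- \frac{2767}{-4206} + \frac{m{\left(Y{\left(-4,9 \right)} \right)}}{h} = - \frac{2767}{-4206} + \frac{\frac{5}{4} \left(-4\right)^{2}}{448} = \left(-2767\right) \left(- \frac{1}{4206}\right) + \frac{5}{4} \cdot 16 \cdot \frac{1}{448} = \frac{2767}{4206} + 20 \cdot \frac{1}{448} = \frac{2767}{4206} + \frac{5}{112} = \frac{165467}{235536}$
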